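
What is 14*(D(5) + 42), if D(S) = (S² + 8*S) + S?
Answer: 1568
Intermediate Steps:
D(S) = S² + 9*S
14*(D(5) + 42) = 14*(5*(9 + 5) + 42) = 14*(5*14 + 42) = 14*(70 + 42) = 14*112 = 1568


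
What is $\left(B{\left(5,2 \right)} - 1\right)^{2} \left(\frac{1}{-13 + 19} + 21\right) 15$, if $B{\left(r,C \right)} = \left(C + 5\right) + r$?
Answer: $\frac{76835}{2} \approx 38418.0$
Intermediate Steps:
$B{\left(r,C \right)} = 5 + C + r$ ($B{\left(r,C \right)} = \left(5 + C\right) + r = 5 + C + r$)
$\left(B{\left(5,2 \right)} - 1\right)^{2} \left(\frac{1}{-13 + 19} + 21\right) 15 = \left(\left(5 + 2 + 5\right) - 1\right)^{2} \left(\frac{1}{-13 + 19} + 21\right) 15 = \left(12 - 1\right)^{2} \left(\frac{1}{6} + 21\right) 15 = 11^{2} \left(\frac{1}{6} + 21\right) 15 = 121 \cdot \frac{127}{6} \cdot 15 = \frac{15367}{6} \cdot 15 = \frac{76835}{2}$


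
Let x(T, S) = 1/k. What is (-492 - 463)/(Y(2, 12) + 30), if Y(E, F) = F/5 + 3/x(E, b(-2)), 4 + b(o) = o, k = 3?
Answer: -4775/207 ≈ -23.068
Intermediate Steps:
b(o) = -4 + o
x(T, S) = 1/3
Y(E, F) = 9 + F/5 (Y(E, F) = F/5 + 3/(1/3) = F*(1/5) + 3*3 = F/5 + 9 = 9 + F/5)
(-492 - 463)/(Y(2, 12) + 30) = (-492 - 463)/((9 + (1/5)*12) + 30) = -955/((9 + 12/5) + 30) = -955/(57/5 + 30) = -955/207/5 = -955*5/207 = -4775/207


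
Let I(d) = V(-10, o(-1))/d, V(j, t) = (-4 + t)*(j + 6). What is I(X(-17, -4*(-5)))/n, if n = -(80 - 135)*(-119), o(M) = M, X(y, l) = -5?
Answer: 4/6545 ≈ 0.00061115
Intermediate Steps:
V(j, t) = (-4 + t)*(6 + j)
I(d) = 20/d (I(d) = (-24 - 4*(-10) + 6*(-1) - 10*(-1))/d = (-24 + 40 - 6 + 10)/d = 20/d)
n = -6545 (n = -(-55)*(-119) = -1*6545 = -6545)
I(X(-17, -4*(-5)))/n = (20/(-5))/(-6545) = (20*(-⅕))*(-1/6545) = -4*(-1/6545) = 4/6545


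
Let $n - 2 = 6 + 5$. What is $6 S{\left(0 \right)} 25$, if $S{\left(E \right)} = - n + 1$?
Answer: $-1800$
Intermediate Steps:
$n = 13$ ($n = 2 + \left(6 + 5\right) = 2 + 11 = 13$)
$S{\left(E \right)} = -12$ ($S{\left(E \right)} = \left(-1\right) 13 + 1 = -13 + 1 = -12$)
$6 S{\left(0 \right)} 25 = 6 \left(-12\right) 25 = \left(-72\right) 25 = -1800$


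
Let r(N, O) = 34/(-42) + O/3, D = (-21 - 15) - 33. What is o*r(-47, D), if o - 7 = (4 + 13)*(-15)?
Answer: 124000/21 ≈ 5904.8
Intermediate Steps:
D = -69 (D = -36 - 33 = -69)
r(N, O) = -17/21 + O/3 (r(N, O) = 34*(-1/42) + O*(⅓) = -17/21 + O/3)
o = -248 (o = 7 + (4 + 13)*(-15) = 7 + 17*(-15) = 7 - 255 = -248)
o*r(-47, D) = -248*(-17/21 + (⅓)*(-69)) = -248*(-17/21 - 23) = -248*(-500/21) = 124000/21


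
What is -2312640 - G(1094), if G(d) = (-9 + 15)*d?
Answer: -2319204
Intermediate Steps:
G(d) = 6*d
-2312640 - G(1094) = -2312640 - 6*1094 = -2312640 - 1*6564 = -2312640 - 6564 = -2319204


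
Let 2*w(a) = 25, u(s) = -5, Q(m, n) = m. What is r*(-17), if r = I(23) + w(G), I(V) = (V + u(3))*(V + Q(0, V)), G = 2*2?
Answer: -14501/2 ≈ -7250.5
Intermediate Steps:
G = 4
w(a) = 25/2 (w(a) = (1/2)*25 = 25/2)
I(V) = V*(-5 + V) (I(V) = (V - 5)*(V + 0) = (-5 + V)*V = V*(-5 + V))
r = 853/2 (r = 23*(-5 + 23) + 25/2 = 23*18 + 25/2 = 414 + 25/2 = 853/2 ≈ 426.50)
r*(-17) = (853/2)*(-17) = -14501/2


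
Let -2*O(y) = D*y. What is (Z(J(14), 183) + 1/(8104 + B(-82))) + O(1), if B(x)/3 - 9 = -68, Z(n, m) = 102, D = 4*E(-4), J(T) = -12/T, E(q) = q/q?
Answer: 792701/7927 ≈ 100.00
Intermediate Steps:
E(q) = 1
D = 4 (D = 4*1 = 4)
B(x) = -177 (B(x) = 27 + 3*(-68) = 27 - 204 = -177)
O(y) = -2*y
(Z(J(14), 183) + 1/(8104 + B(-82))) + O(1) = (102 + 1/(8104 - 177)) - 2*1 = (102 + 1/7927) - 2 = 808555/7927 - 2 = 792701/7927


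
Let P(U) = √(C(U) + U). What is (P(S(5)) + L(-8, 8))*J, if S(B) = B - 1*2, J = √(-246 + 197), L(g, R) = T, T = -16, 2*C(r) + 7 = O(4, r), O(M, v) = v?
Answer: -105*I ≈ -105.0*I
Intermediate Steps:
C(r) = -7/2 + r/2
L(g, R) = -16
J = 7*I (J = √(-49) = 7*I ≈ 7.0*I)
S(B) = -2 + B (S(B) = B - 2 = -2 + B)
P(U) = √(-7/2 + 3*U/2) (P(U) = √((-7/2 + U/2) + U) = √(-7/2 + 3*U/2))
(P(S(5)) + L(-8, 8))*J = (√(-14 + 6*(-2 + 5))/2 - 16)*(7*I) = (√(-14 + 6*3)/2 - 16)*(7*I) = (√(-14 + 18)/2 - 16)*(7*I) = (√4/2 - 16)*(7*I) = ((½)*2 - 16)*(7*I) = (1 - 16)*(7*I) = -105*I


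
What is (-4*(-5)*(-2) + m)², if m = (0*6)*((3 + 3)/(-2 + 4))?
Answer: 1600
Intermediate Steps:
m = 0 (m = 0*(6/2) = 0*(6*(½)) = 0*3 = 0)
(-4*(-5)*(-2) + m)² = (-4*(-5)*(-2) + 0)² = (20*(-2) + 0)² = (-40 + 0)² = (-40)² = 1600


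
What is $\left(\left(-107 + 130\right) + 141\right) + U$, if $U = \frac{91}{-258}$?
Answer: $\frac{42221}{258} \approx 163.65$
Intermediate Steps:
$U = - \frac{91}{258}$ ($U = 91 \left(- \frac{1}{258}\right) = - \frac{91}{258} \approx -0.35271$)
$\left(\left(-107 + 130\right) + 141\right) + U = \left(\left(-107 + 130\right) + 141\right) - \frac{91}{258} = \left(23 + 141\right) - \frac{91}{258} = 164 - \frac{91}{258} = \frac{42221}{258}$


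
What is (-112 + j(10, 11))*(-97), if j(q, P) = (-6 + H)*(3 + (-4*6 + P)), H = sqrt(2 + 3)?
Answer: 5044 + 970*sqrt(5) ≈ 7213.0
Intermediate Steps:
H = sqrt(5) ≈ 2.2361
j(q, P) = (-21 + P)*(-6 + sqrt(5)) (j(q, P) = (-6 + sqrt(5))*(3 + (-4*6 + P)) = (-6 + sqrt(5))*(3 + (-24 + P)) = (-6 + sqrt(5))*(-21 + P) = (-21 + P)*(-6 + sqrt(5)))
(-112 + j(10, 11))*(-97) = (-112 + (126 - 21*sqrt(5) - 6*11 + 11*sqrt(5)))*(-97) = (-112 + (126 - 21*sqrt(5) - 66 + 11*sqrt(5)))*(-97) = (-112 + (60 - 10*sqrt(5)))*(-97) = (-52 - 10*sqrt(5))*(-97) = 5044 + 970*sqrt(5)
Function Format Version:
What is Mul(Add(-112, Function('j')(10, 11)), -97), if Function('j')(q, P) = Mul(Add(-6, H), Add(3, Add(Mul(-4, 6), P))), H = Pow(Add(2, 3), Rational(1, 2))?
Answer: Add(5044, Mul(970, Pow(5, Rational(1, 2)))) ≈ 7213.0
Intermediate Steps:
H = Pow(5, Rational(1, 2)) ≈ 2.2361
Function('j')(q, P) = Mul(Add(-21, P), Add(-6, Pow(5, Rational(1, 2)))) (Function('j')(q, P) = Mul(Add(-6, Pow(5, Rational(1, 2))), Add(3, Add(Mul(-4, 6), P))) = Mul(Add(-6, Pow(5, Rational(1, 2))), Add(3, Add(-24, P))) = Mul(Add(-6, Pow(5, Rational(1, 2))), Add(-21, P)) = Mul(Add(-21, P), Add(-6, Pow(5, Rational(1, 2)))))
Mul(Add(-112, Function('j')(10, 11)), -97) = Mul(Add(-112, Add(126, Mul(-21, Pow(5, Rational(1, 2))), Mul(-6, 11), Mul(11, Pow(5, Rational(1, 2))))), -97) = Mul(Add(-112, Add(126, Mul(-21, Pow(5, Rational(1, 2))), -66, Mul(11, Pow(5, Rational(1, 2))))), -97) = Mul(Add(-112, Add(60, Mul(-10, Pow(5, Rational(1, 2))))), -97) = Mul(Add(-52, Mul(-10, Pow(5, Rational(1, 2)))), -97) = Add(5044, Mul(970, Pow(5, Rational(1, 2))))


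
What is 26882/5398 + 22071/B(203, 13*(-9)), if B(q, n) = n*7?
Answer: -2312450/105261 ≈ -21.969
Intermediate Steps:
B(q, n) = 7*n
26882/5398 + 22071/B(203, 13*(-9)) = 26882/5398 + 22071/((7*(13*(-9)))) = 26882*(1/5398) + 22071/((7*(-117))) = 13441/2699 + 22071/(-819) = 13441/2699 + 22071*(-1/819) = 13441/2699 - 1051/39 = -2312450/105261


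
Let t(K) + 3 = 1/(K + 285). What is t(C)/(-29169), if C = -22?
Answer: 788/7671447 ≈ 0.00010272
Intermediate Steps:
t(K) = -3 + 1/(285 + K) (t(K) = -3 + 1/(K + 285) = -3 + 1/(285 + K))
t(C)/(-29169) = ((-854 - 3*(-22))/(285 - 22))/(-29169) = ((-854 + 66)/263)*(-1/29169) = ((1/263)*(-788))*(-1/29169) = -788/263*(-1/29169) = 788/7671447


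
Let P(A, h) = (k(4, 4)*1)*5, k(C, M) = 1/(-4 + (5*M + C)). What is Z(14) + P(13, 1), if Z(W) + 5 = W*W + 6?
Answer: 789/4 ≈ 197.25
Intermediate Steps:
k(C, M) = 1/(-4 + C + 5*M) (k(C, M) = 1/(-4 + (C + 5*M)) = 1/(-4 + C + 5*M))
Z(W) = 1 + W² (Z(W) = -5 + (W*W + 6) = -5 + (W² + 6) = -5 + (6 + W²) = 1 + W²)
P(A, h) = ¼ (P(A, h) = (1/(-4 + 4 + 5*4))*5 = (1/(-4 + 4 + 20))*5 = (1/20)*5 = ¼)
Z(14) + P(13, 1) = (1 + 14²) + ¼ = (1 + 196) + ¼ = 197 + ¼ = 789/4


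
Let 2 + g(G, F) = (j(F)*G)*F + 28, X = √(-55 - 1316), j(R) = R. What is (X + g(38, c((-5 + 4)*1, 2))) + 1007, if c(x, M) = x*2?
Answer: 1185 + I*√1371 ≈ 1185.0 + 37.027*I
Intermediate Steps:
c(x, M) = 2*x
X = I*√1371 (X = √(-1371) = I*√1371 ≈ 37.027*I)
g(G, F) = 26 + G*F² (g(G, F) = -2 + ((F*G)*F + 28) = -2 + (G*F² + 28) = -2 + (28 + G*F²) = 26 + G*F²)
(X + g(38, c((-5 + 4)*1, 2))) + 1007 = (I*√1371 + (26 + 38*(2*((-5 + 4)*1))²)) + 1007 = (I*√1371 + (26 + 38*(2*(-1*1))²)) + 1007 = (I*√1371 + (26 + 38*(2*(-1))²)) + 1007 = (I*√1371 + (26 + 38*(-2)²)) + 1007 = (I*√1371 + (26 + 38*4)) + 1007 = (I*√1371 + (26 + 152)) + 1007 = (I*√1371 + 178) + 1007 = (178 + I*√1371) + 1007 = 1185 + I*√1371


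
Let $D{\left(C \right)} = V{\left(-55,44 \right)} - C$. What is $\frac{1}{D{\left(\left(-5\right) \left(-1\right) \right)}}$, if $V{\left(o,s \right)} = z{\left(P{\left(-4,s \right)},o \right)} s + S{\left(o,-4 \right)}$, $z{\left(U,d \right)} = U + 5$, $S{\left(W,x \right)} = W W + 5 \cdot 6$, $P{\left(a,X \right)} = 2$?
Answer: $\frac{1}{3358} \approx 0.0002978$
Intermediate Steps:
$S{\left(W,x \right)} = 30 + W^{2}$ ($S{\left(W,x \right)} = W^{2} + 30 = 30 + W^{2}$)
$z{\left(U,d \right)} = 5 + U$
$V{\left(o,s \right)} = 30 + o^{2} + 7 s$ ($V{\left(o,s \right)} = \left(5 + 2\right) s + \left(30 + o^{2}\right) = 7 s + \left(30 + o^{2}\right) = 30 + o^{2} + 7 s$)
$D{\left(C \right)} = 3363 - C$ ($D{\left(C \right)} = \left(30 + \left(-55\right)^{2} + 7 \cdot 44\right) - C = \left(30 + 3025 + 308\right) - C = 3363 - C$)
$\frac{1}{D{\left(\left(-5\right) \left(-1\right) \right)}} = \frac{1}{3363 - \left(-5\right) \left(-1\right)} = \frac{1}{3363 - 5} = \frac{1}{3358}$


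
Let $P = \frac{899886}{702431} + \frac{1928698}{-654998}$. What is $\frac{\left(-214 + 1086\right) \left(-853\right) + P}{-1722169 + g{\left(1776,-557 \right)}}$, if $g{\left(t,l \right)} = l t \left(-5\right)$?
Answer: $- \frac{171111869165390609}{741664460613405379} \approx -0.23071$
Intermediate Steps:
$g{\left(t,l \right)} = - 5 l t$
$P = - \frac{382676867305}{230045450069}$ ($P = 899886 \cdot \frac{1}{702431} + 1928698 \left(- \frac{1}{654998}\right) = \frac{899886}{702431} - \frac{964349}{327499} = - \frac{382676867305}{230045450069} \approx -1.6635$)
$\frac{\left(-214 + 1086\right) \left(-853\right) + P}{-1722169 + g{\left(1776,-557 \right)}} = \frac{\left(-214 + 1086\right) \left(-853\right) - \frac{382676867305}{230045450069}}{-1722169 - \left(-2785\right) 1776} = \frac{872 \left(-853\right) - \frac{382676867305}{230045450069}}{-1722169 + 4946160} = \frac{-743816 - \frac{382676867305}{230045450069}}{3223991} = \left(- \frac{171111869165390609}{230045450069}\right) \frac{1}{3223991} = - \frac{171111869165390609}{741664460613405379}$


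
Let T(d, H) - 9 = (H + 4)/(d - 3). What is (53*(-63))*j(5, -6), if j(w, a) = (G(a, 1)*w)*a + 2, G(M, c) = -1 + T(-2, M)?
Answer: 834750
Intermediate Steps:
T(d, H) = 9 + (4 + H)/(-3 + d) (T(d, H) = 9 + (H + 4)/(d - 3) = 9 + (4 + H)/(-3 + d))
G(M, c) = 36/5 - M/5 (G(M, c) = -1 + (-23 + M + 9*(-2))/(-3 - 2) = -1 + (-23 + M - 18)/(-5) = -1 - (-41 + M)/5 = -1 + (41/5 - M/5) = 36/5 - M/5)
j(w, a) = 2 + a*w*(36/5 - a/5) (j(w, a) = ((36/5 - a/5)*w)*a + 2 = (w*(36/5 - a/5))*a + 2 = a*w*(36/5 - a/5) + 2 = 2 + a*w*(36/5 - a/5))
(53*(-63))*j(5, -6) = (53*(-63))*(2 - ⅕*(-6)*5*(-36 - 6)) = -3339*(2 - ⅕*(-6)*5*(-42)) = -3339*(2 - 252) = -3339*(-250) = 834750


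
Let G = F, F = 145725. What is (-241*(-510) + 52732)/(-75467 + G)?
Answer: 87821/35129 ≈ 2.5000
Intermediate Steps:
G = 145725
(-241*(-510) + 52732)/(-75467 + G) = (-241*(-510) + 52732)/(-75467 + 145725) = (122910 + 52732)/70258 = 175642*(1/70258) = 87821/35129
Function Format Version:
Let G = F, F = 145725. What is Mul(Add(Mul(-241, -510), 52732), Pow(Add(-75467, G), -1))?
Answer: Rational(87821, 35129) ≈ 2.5000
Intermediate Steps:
G = 145725
Mul(Add(Mul(-241, -510), 52732), Pow(Add(-75467, G), -1)) = Mul(Add(Mul(-241, -510), 52732), Pow(Add(-75467, 145725), -1)) = Mul(Add(122910, 52732), Pow(70258, -1)) = Mul(175642, Rational(1, 70258)) = Rational(87821, 35129)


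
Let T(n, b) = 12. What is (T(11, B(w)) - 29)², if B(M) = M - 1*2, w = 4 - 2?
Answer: 289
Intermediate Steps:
w = 2
B(M) = -2 + M (B(M) = M - 2 = -2 + M)
(T(11, B(w)) - 29)² = (12 - 29)² = (-17)² = 289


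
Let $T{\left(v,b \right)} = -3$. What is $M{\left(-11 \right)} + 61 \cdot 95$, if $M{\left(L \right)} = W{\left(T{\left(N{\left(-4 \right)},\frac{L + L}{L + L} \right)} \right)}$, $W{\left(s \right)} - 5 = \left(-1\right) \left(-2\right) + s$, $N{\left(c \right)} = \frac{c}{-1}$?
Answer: $5799$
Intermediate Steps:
$N{\left(c \right)} = - c$ ($N{\left(c \right)} = c \left(-1\right) = - c$)
$W{\left(s \right)} = 7 + s$ ($W{\left(s \right)} = 5 + \left(\left(-1\right) \left(-2\right) + s\right) = 5 + \left(2 + s\right) = 7 + s$)
$M{\left(L \right)} = 4$ ($M{\left(L \right)} = 7 - 3 = 4$)
$M{\left(-11 \right)} + 61 \cdot 95 = 4 + 61 \cdot 95 = 4 + 5795 = 5799$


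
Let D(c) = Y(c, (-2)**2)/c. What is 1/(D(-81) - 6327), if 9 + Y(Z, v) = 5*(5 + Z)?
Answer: -81/512098 ≈ -0.00015817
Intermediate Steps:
Y(Z, v) = 16 + 5*Z (Y(Z, v) = -9 + 5*(5 + Z) = -9 + (25 + 5*Z) = 16 + 5*Z)
D(c) = (16 + 5*c)/c
1/(D(-81) - 6327) = 1/((5 + 16/(-81)) - 6327) = 1/((5 + 16*(-1/81)) - 6327) = 1/((5 - 16/81) - 6327) = 1/(389/81 - 6327) = 1/(-512098/81) = -81/512098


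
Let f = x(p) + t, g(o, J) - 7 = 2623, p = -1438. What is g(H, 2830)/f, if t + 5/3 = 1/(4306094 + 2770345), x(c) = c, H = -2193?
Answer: -9305517285/5093856673 ≈ -1.8268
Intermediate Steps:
g(o, J) = 2630 (g(o, J) = 7 + 2623 = 2630)
t = -11794064/7076439 (t = -5/3 + 1/(4306094 + 2770345) = -5/3 + 1/7076439 = -11794064/7076439 ≈ -1.6667)
f = -10187713346/7076439 (f = -1438 - 11794064/7076439 = -10187713346/7076439 ≈ -1439.7)
g(H, 2830)/f = 2630/(-10187713346/7076439) = 2630*(-7076439/10187713346) = -9305517285/5093856673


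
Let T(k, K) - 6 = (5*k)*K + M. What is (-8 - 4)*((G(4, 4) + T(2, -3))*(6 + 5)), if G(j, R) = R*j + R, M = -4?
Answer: 1056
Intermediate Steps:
G(j, R) = R + R*j
T(k, K) = 2 + 5*K*k (T(k, K) = 6 + ((5*k)*K - 4) = 6 + (5*K*k - 4) = 6 + (-4 + 5*K*k) = 2 + 5*K*k)
(-8 - 4)*((G(4, 4) + T(2, -3))*(6 + 5)) = (-8 - 4)*((4*(1 + 4) + (2 + 5*(-3)*2))*(6 + 5)) = -12*(4*5 + (2 - 30))*11 = -12*(20 - 28)*11 = -(-96)*11 = -12*(-88) = 1056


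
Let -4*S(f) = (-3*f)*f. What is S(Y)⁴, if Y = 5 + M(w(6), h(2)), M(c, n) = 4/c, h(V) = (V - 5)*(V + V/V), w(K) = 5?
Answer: 40519959449841/100000000 ≈ 4.0520e+5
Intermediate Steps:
h(V) = (1 + V)*(-5 + V) (h(V) = (-5 + V)*(V + 1) = (-5 + V)*(1 + V) = (1 + V)*(-5 + V))
Y = 29/5 (Y = 5 + 4/5 = 5 + 4*(⅕) = 5 + ⅘ = 29/5 ≈ 5.8000)
S(f) = 3*f²/4 (S(f) = -(-3*f)*f/4 = -(-3)*f²/4 = 3*f²/4)
S(Y)⁴ = (3*(29/5)²/4)⁴ = ((¾)*(841/25))⁴ = (2523/100)⁴ = 40519959449841/100000000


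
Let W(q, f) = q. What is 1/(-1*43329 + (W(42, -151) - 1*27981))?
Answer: -1/71268 ≈ -1.4032e-5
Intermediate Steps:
1/(-1*43329 + (W(42, -151) - 1*27981)) = 1/(-1*43329 + (42 - 1*27981)) = 1/(-43329 + (42 - 27981)) = 1/(-43329 - 27939) = 1/(-71268) = -1/71268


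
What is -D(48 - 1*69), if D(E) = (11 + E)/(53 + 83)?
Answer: 5/68 ≈ 0.073529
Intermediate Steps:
D(E) = 11/136 + E/136 (D(E) = (11 + E)/136 = (11 + E)*(1/136) = 11/136 + E/136)
-D(48 - 1*69) = -(11/136 + (48 - 1*69)/136) = -(11/136 + (48 - 69)/136) = -(11/136 + (1/136)*(-21)) = -(11/136 - 21/136) = -1*(-5/68) = 5/68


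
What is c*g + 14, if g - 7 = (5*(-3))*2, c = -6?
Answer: 152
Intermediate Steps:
g = -23 (g = 7 + (5*(-3))*2 = 7 - 15*2 = 7 - 30 = -23)
c*g + 14 = -6*(-23) + 14 = 138 + 14 = 152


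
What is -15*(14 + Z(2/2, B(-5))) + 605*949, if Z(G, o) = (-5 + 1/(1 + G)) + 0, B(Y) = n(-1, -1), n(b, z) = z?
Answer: 1148005/2 ≈ 5.7400e+5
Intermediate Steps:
B(Y) = -1
Z(G, o) = -5 + 1/(1 + G)
-15*(14 + Z(2/2, B(-5))) + 605*949 = -15*(14 + (-4 - 10/2)/(1 + 2/2)) + 605*949 = -15*(14 + (-4 - 10/2)/(1 + 2*(½))) + 574145 = -15*(14 + (-4 - 5*1)/(1 + 1)) + 574145 = -15*(14 + (-4 - 5)/2) + 574145 = -15*(14 + (½)*(-9)) + 574145 = -15*(14 - 9/2) + 574145 = -15*19/2 + 574145 = -285/2 + 574145 = 1148005/2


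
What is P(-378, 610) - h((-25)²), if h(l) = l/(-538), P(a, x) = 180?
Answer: 97465/538 ≈ 181.16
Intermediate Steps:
h(l) = -l/538 (h(l) = l*(-1/538) = -l/538)
P(-378, 610) - h((-25)²) = 180 - (-1)*(-25)²/538 = 180 - (-1)*625/538 = 180 - 1*(-625/538) = 180 + 625/538 = 97465/538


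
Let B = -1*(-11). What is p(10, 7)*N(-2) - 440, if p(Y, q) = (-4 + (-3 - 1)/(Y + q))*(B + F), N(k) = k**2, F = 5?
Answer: -12088/17 ≈ -711.06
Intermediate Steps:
B = 11
p(Y, q) = -64 - 64/(Y + q) (p(Y, q) = (-4 + (-3 - 1)/(Y + q))*(11 + 5) = (-4 - 4/(Y + q))*16 = -64 - 64/(Y + q))
p(10, 7)*N(-2) - 440 = (64*(-1 - 1*10 - 1*7)/(10 + 7))*(-2)**2 - 440 = (64*(-1 - 10 - 7)/17)*4 - 440 = (64*(1/17)*(-18))*4 - 440 = -1152/17*4 - 440 = -4608/17 - 440 = -12088/17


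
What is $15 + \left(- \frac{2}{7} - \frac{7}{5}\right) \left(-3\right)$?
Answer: $\frac{702}{35} \approx 20.057$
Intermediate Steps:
$15 + \left(- \frac{2}{7} - \frac{7}{5}\right) \left(-3\right) = 15 - - \frac{177}{35} = 15 + \frac{177}{35} = \frac{702}{35}$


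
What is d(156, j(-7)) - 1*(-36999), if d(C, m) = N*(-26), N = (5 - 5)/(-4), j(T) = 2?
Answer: 36999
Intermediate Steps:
N = 0 (N = 0*(-1/4) = 0)
d(C, m) = 0 (d(C, m) = 0*(-26) = 0)
d(156, j(-7)) - 1*(-36999) = 0 - 1*(-36999) = 0 + 36999 = 36999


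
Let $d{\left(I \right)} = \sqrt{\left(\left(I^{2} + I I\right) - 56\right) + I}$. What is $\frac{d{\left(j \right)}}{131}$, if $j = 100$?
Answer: $\frac{2 \sqrt{5011}}{131} \approx 1.0807$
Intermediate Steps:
$d{\left(I \right)} = \sqrt{-56 + I + 2 I^{2}}$ ($d{\left(I \right)} = \sqrt{\left(\left(I^{2} + I^{2}\right) - 56\right) + I} = \sqrt{\left(2 I^{2} - 56\right) + I} = \sqrt{\left(-56 + 2 I^{2}\right) + I} = \sqrt{-56 + I + 2 I^{2}}$)
$\frac{d{\left(j \right)}}{131} = \frac{\sqrt{-56 + 100 + 2 \cdot 100^{2}}}{131} = \sqrt{-56 + 100 + 2 \cdot 10000} \cdot \frac{1}{131} = \sqrt{-56 + 100 + 20000} \cdot \frac{1}{131} = \sqrt{20044} \cdot \frac{1}{131} = 2 \sqrt{5011} \cdot \frac{1}{131} = \frac{2 \sqrt{5011}}{131}$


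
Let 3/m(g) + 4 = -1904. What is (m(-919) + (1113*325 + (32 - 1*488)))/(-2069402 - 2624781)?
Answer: -17674391/229653876 ≈ -0.076961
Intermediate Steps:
m(g) = -1/636 (m(g) = 3/(-4 - 1904) = 3/(-1908) = 3*(-1/1908) = -1/636)
(m(-919) + (1113*325 + (32 - 1*488)))/(-2069402 - 2624781) = (-1/636 + (1113*325 + (32 - 1*488)))/(-2069402 - 2624781) = (-1/636 + (361725 + (32 - 488)))/(-4694183) = (-1/636 + (361725 - 456))*(-1/4694183) = (-1/636 + 361269)*(-1/4694183) = (229767083/636)*(-1/4694183) = -17674391/229653876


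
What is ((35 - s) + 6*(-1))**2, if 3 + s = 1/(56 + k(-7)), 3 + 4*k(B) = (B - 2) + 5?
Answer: 48163600/47089 ≈ 1022.8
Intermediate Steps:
k(B) = B/4 (k(B) = -3/4 + ((B - 2) + 5)/4 = -3/4 + ((-2 + B) + 5)/4 = -3/4 + (3 + B)/4 = -3/4 + (3/4 + B/4) = B/4)
s = -647/217 (s = -3 + 1/(56 + (1/4)*(-7)) = -3 + 1/(56 - 7/4) = -3 + 1/(217/4) = -3 + 4/217 = -647/217 ≈ -2.9816)
((35 - s) + 6*(-1))**2 = ((35 - 1*(-647/217)) + 6*(-1))**2 = ((35 + 647/217) - 6)**2 = (8242/217 - 6)**2 = (6940/217)**2 = 48163600/47089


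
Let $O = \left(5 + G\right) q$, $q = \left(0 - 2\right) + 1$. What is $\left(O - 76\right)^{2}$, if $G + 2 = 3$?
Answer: $6724$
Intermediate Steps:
$G = 1$ ($G = -2 + 3 = 1$)
$q = -1$ ($q = -2 + 1 = -1$)
$O = -6$ ($O = \left(5 + 1\right) \left(-1\right) = 6 \left(-1\right) = -6$)
$\left(O - 76\right)^{2} = \left(-6 - 76\right)^{2} = \left(-82\right)^{2} = 6724$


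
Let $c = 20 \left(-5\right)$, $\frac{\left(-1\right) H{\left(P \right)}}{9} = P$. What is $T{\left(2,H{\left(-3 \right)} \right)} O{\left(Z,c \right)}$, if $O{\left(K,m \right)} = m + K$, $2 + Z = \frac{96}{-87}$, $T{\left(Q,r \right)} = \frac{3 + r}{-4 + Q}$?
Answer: $\frac{44850}{29} \approx 1546.6$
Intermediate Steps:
$H{\left(P \right)} = - 9 P$
$T{\left(Q,r \right)} = \frac{3 + r}{-4 + Q}$
$Z = - \frac{90}{29}$ ($Z = -2 + \frac{96}{-87} = -2 + 96 \left(- \frac{1}{87}\right) = -2 - \frac{32}{29} = - \frac{90}{29} \approx -3.1034$)
$c = -100$
$O{\left(K,m \right)} = K + m$
$T{\left(2,H{\left(-3 \right)} \right)} O{\left(Z,c \right)} = \frac{3 - -27}{-4 + 2} \left(- \frac{90}{29} - 100\right) = \frac{3 + 27}{-2} \left(- \frac{2990}{29}\right) = \left(- \frac{1}{2}\right) 30 \left(- \frac{2990}{29}\right) = \left(-15\right) \left(- \frac{2990}{29}\right) = \frac{44850}{29}$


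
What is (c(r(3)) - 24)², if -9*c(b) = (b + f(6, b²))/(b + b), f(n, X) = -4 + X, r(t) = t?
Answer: 425104/729 ≈ 583.13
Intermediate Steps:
c(b) = -(-4 + b + b²)/(18*b) (c(b) = -(b + (-4 + b²))/(9*(b + b)) = -(-4 + b + b²)/(9*(2*b)) = -(-4 + b + b²)*1/(2*b)/9 = -(-4 + b + b²)/(18*b))
(c(r(3)) - 24)² = ((1/18)*(4 - 1*3 - 1*3²)/3 - 24)² = ((1/18)*(⅓)*(4 - 3 - 1*9) - 24)² = ((1/18)*(⅓)*(4 - 3 - 9) - 24)² = ((1/18)*(⅓)*(-8) - 24)² = (-4/27 - 24)² = (-652/27)² = 425104/729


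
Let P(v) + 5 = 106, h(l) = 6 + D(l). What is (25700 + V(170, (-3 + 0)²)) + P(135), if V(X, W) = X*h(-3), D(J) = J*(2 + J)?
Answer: 27331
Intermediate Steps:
h(l) = 6 + l*(2 + l)
P(v) = 101 (P(v) = -5 + 106 = 101)
V(X, W) = 9*X (V(X, W) = X*(6 - 3*(2 - 3)) = X*(6 - 3*(-1)) = X*(6 + 3) = X*9 = 9*X)
(25700 + V(170, (-3 + 0)²)) + P(135) = (25700 + 9*170) + 101 = (25700 + 1530) + 101 = 27230 + 101 = 27331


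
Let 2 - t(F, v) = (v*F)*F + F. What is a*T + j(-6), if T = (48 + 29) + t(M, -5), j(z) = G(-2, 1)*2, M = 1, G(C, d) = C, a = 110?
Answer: 9126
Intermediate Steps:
j(z) = -4 (j(z) = -2*2 = -4)
t(F, v) = 2 - F - v*F² (t(F, v) = 2 - ((v*F)*F + F) = 2 - ((F*v)*F + F) = 2 - (v*F² + F) = 2 - (F + v*F²) = 2 + (-F - v*F²) = 2 - F - v*F²)
T = 83 (T = (48 + 29) + (2 - 1*1 - 1*(-5)*1²) = 77 + (2 - 1 - 1*(-5)*1) = 77 + (2 - 1 + 5) = 77 + 6 = 83)
a*T + j(-6) = 110*83 - 4 = 9130 - 4 = 9126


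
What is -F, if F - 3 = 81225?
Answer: -81228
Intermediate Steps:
F = 81228 (F = 3 + 81225 = 81228)
-F = -1*81228 = -81228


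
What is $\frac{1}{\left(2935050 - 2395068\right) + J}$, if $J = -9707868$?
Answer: $- \frac{1}{9167886} \approx -1.0908 \cdot 10^{-7}$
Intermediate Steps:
$\frac{1}{\left(2935050 - 2395068\right) + J} = \frac{1}{\left(2935050 - 2395068\right) - 9707868} = \frac{1}{539982 - 9707868} = \frac{1}{-9167886} = - \frac{1}{9167886}$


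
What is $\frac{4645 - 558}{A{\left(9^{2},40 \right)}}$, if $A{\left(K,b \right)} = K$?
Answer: $\frac{4087}{81} \approx 50.457$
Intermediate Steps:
$\frac{4645 - 558}{A{\left(9^{2},40 \right)}} = \frac{4645 - 558}{9^{2}} = \frac{4645 - 558}{81} = 4087 \cdot \frac{1}{81} = \frac{4087}{81}$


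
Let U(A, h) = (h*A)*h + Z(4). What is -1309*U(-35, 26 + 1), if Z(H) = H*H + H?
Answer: 33372955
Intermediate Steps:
Z(H) = H + H**2 (Z(H) = H**2 + H = H + H**2)
U(A, h) = 20 + A*h**2 (U(A, h) = (h*A)*h + 4*(1 + 4) = (A*h)*h + 4*5 = A*h**2 + 20 = 20 + A*h**2)
-1309*U(-35, 26 + 1) = -1309*(20 - 35*(26 + 1)**2) = -1309*(20 - 35*27**2) = -1309*(20 - 35*729) = -1309*(20 - 25515) = -1309*(-25495) = 33372955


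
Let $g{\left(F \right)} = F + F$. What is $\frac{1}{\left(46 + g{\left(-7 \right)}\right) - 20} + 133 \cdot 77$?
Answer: $\frac{122893}{12} \approx 10241.0$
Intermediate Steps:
$g{\left(F \right)} = 2 F$
$\frac{1}{\left(46 + g{\left(-7 \right)}\right) - 20} + 133 \cdot 77 = \frac{1}{\left(46 + 2 \left(-7\right)\right) - 20} + 133 \cdot 77 = \frac{1}{\left(46 - 14\right) - 20} + 10241 = \frac{1}{32 - 20} + 10241 = \frac{1}{12} + 10241 = \frac{122893}{12}$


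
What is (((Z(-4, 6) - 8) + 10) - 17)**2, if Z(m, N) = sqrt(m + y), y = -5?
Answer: 216 - 90*I ≈ 216.0 - 90.0*I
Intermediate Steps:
Z(m, N) = sqrt(-5 + m) (Z(m, N) = sqrt(m - 5) = sqrt(-5 + m))
(((Z(-4, 6) - 8) + 10) - 17)**2 = (((sqrt(-5 - 4) - 8) + 10) - 17)**2 = (((sqrt(-9) - 8) + 10) - 17)**2 = (((3*I - 8) + 10) - 17)**2 = (((-8 + 3*I) + 10) - 17)**2 = ((2 + 3*I) - 17)**2 = (-15 + 3*I)**2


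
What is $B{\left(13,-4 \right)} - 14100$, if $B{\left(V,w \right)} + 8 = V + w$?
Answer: $-14099$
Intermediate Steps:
$B{\left(V,w \right)} = -8 + V + w$ ($B{\left(V,w \right)} = -8 + \left(V + w\right) = -8 + V + w$)
$B{\left(13,-4 \right)} - 14100 = \left(-8 + 13 - 4\right) - 14100 = 1 - 14100 = -14099$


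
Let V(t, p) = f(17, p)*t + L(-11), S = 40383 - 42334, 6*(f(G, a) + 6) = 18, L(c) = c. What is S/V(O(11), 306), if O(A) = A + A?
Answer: 1951/77 ≈ 25.338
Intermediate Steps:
O(A) = 2*A
f(G, a) = -3 (f(G, a) = -6 + (⅙)*18 = -6 + 3 = -3)
S = -1951
V(t, p) = -11 - 3*t (V(t, p) = -3*t - 11 = -11 - 3*t)
S/V(O(11), 306) = -1951/(-11 - 6*11) = -1951/(-11 - 3*22) = -1951/(-11 - 66) = -1951/(-77) = -1951*(-1/77) = 1951/77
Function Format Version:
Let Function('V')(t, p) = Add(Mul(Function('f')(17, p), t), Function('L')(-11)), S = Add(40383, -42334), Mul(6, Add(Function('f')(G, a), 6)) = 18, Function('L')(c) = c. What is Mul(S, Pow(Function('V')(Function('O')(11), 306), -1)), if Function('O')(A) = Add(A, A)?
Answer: Rational(1951, 77) ≈ 25.338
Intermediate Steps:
Function('O')(A) = Mul(2, A)
Function('f')(G, a) = -3 (Function('f')(G, a) = Add(-6, Mul(Rational(1, 6), 18)) = Add(-6, 3) = -3)
S = -1951
Function('V')(t, p) = Add(-11, Mul(-3, t)) (Function('V')(t, p) = Add(Mul(-3, t), -11) = Add(-11, Mul(-3, t)))
Mul(S, Pow(Function('V')(Function('O')(11), 306), -1)) = Mul(-1951, Pow(Add(-11, Mul(-3, Mul(2, 11))), -1)) = Mul(-1951, Pow(Add(-11, Mul(-3, 22)), -1)) = Mul(-1951, Pow(Add(-11, -66), -1)) = Mul(-1951, Pow(-77, -1)) = Mul(-1951, Rational(-1, 77)) = Rational(1951, 77)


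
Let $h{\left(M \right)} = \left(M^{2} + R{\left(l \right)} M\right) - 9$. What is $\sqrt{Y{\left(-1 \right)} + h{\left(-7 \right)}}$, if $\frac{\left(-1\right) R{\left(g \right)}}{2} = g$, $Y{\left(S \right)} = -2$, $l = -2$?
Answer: $\sqrt{10} \approx 3.1623$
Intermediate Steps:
$R{\left(g \right)} = - 2 g$
$h{\left(M \right)} = -9 + M^{2} + 4 M$ ($h{\left(M \right)} = \left(M^{2} + \left(-2\right) \left(-2\right) M\right) - 9 = \left(M^{2} + 4 M\right) - 9 = -9 + M^{2} + 4 M$)
$\sqrt{Y{\left(-1 \right)} + h{\left(-7 \right)}} = \sqrt{-2 + \left(-9 + \left(-7\right)^{2} + 4 \left(-7\right)\right)} = \sqrt{-2 - -12} = \sqrt{-2 + 12} = \sqrt{10}$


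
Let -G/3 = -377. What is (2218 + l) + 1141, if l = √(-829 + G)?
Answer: 3359 + √302 ≈ 3376.4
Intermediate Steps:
G = 1131 (G = -3*(-377) = 1131)
l = √302 (l = √(-829 + 1131) = √302 ≈ 17.378)
(2218 + l) + 1141 = (2218 + √302) + 1141 = 3359 + √302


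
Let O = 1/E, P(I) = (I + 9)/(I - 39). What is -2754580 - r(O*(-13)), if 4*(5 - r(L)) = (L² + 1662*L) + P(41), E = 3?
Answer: -24807371/9 ≈ -2.7564e+6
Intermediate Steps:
P(I) = (9 + I)/(-39 + I)
O = ⅓ (O = 1/3 = ⅓ ≈ 0.33333)
r(L) = -5/4 - 831*L/2 - L²/4 (r(L) = 5 - ((L² + 1662*L) + (9 + 41)/(-39 + 41))/4 = 5 - ((L² + 1662*L) + 50/2)/4 = 5 - ((L² + 1662*L) + (½)*50)/4 = 5 - ((L² + 1662*L) + 25)/4 = 5 - (25 + L² + 1662*L)/4 = 5 + (-25/4 - 831*L/2 - L²/4) = -5/4 - 831*L/2 - L²/4)
-2754580 - r(O*(-13)) = -2754580 - (-5/4 - 277*(-13)/2 - ((⅓)*(-13))²/4) = -2754580 - (-5/4 - 831/2*(-13/3) - (-13/3)²/4) = -2754580 - (-5/4 + 3601/2 - ¼*169/9) = -2754580 - (-5/4 + 3601/2 - 169/36) = -2754580 - 1*16151/9 = -2754580 - 16151/9 = -24807371/9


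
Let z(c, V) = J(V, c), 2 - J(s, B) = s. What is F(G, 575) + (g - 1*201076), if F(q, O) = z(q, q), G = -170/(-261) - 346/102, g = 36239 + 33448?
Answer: -582951958/4437 ≈ -1.3138e+5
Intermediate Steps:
J(s, B) = 2 - s
g = 69687
z(c, V) = 2 - V
G = -12161/4437 (G = -170*(-1/261) - 346*1/102 = 170/261 - 173/51 = -12161/4437 ≈ -2.7408)
F(q, O) = 2 - q
F(G, 575) + (g - 1*201076) = (2 - 1*(-12161/4437)) + (69687 - 1*201076) = (2 + 12161/4437) + (69687 - 201076) = 21035/4437 - 131389 = -582951958/4437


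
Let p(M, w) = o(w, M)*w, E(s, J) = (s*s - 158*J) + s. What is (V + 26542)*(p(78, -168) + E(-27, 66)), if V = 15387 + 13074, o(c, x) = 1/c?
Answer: -534904175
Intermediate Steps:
V = 28461
E(s, J) = s + s² - 158*J (E(s, J) = (s² - 158*J) + s = s + s² - 158*J)
p(M, w) = 1 (p(M, w) = w/w = 1)
(V + 26542)*(p(78, -168) + E(-27, 66)) = (28461 + 26542)*(1 + (-27 + (-27)² - 158*66)) = 55003*(1 + (-27 + 729 - 10428)) = 55003*(1 - 9726) = 55003*(-9725) = -534904175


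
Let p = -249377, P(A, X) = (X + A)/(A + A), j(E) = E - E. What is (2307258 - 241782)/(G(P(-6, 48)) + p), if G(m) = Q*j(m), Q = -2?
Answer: -2065476/249377 ≈ -8.2825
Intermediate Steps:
j(E) = 0
P(A, X) = (A + X)/(2*A) (P(A, X) = (A + X)/((2*A)) = (A + X)*(1/(2*A)) = (A + X)/(2*A))
G(m) = 0 (G(m) = -2*0 = 0)
(2307258 - 241782)/(G(P(-6, 48)) + p) = (2307258 - 241782)/(0 - 249377) = 2065476/(-249377) = 2065476*(-1/249377) = -2065476/249377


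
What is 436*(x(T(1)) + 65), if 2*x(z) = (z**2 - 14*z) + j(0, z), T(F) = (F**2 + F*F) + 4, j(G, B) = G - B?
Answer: 16568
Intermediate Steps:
T(F) = 4 + 2*F**2 (T(F) = (F**2 + F**2) + 4 = 2*F**2 + 4 = 4 + 2*F**2)
x(z) = z**2/2 - 15*z/2 (x(z) = ((z**2 - 14*z) + (0 - z))/2 = ((z**2 - 14*z) - z)/2 = (z**2 - 15*z)/2 = z**2/2 - 15*z/2)
436*(x(T(1)) + 65) = 436*((4 + 2*1**2)*(-15 + (4 + 2*1**2))/2 + 65) = 436*((4 + 2*1)*(-15 + (4 + 2*1))/2 + 65) = 436*((4 + 2)*(-15 + (4 + 2))/2 + 65) = 436*((1/2)*6*(-15 + 6) + 65) = 436*((1/2)*6*(-9) + 65) = 436*(-27 + 65) = 436*38 = 16568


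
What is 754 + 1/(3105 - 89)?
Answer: 2274065/3016 ≈ 754.00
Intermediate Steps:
754 + 1/(3105 - 89) = 754 + 1/3016 = 2274065/3016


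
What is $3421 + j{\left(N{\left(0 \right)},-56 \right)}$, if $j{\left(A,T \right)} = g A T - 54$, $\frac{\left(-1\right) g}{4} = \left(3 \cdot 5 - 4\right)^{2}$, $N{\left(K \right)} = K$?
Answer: $3367$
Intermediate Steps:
$g = -484$ ($g = - 4 \left(3 \cdot 5 - 4\right)^{2} = - 4 \left(15 - 4\right)^{2} = - 4 \cdot 11^{2} = \left(-4\right) 121 = -484$)
$j{\left(A,T \right)} = -54 - 484 A T$ ($j{\left(A,T \right)} = - 484 A T - 54 = -54 - 484 A T$)
$3421 + j{\left(N{\left(0 \right)},-56 \right)} = 3421 - \left(54 + 0 \left(-56\right)\right) = 3421 + \left(-54 + 0\right) = 3421 - 54 = 3367$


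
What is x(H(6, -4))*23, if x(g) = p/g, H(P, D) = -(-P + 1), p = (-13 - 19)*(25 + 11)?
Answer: -26496/5 ≈ -5299.2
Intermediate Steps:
p = -1152 (p = -32*36 = -1152)
H(P, D) = -1 + P (H(P, D) = -(1 - P) = -1 + P)
x(g) = -1152/g
x(H(6, -4))*23 = -1152/(-1 + 6)*23 = -1152/5*23 = -26496/5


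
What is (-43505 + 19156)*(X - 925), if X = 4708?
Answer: -92112267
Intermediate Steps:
(-43505 + 19156)*(X - 925) = (-43505 + 19156)*(4708 - 925) = -24349*3783 = -92112267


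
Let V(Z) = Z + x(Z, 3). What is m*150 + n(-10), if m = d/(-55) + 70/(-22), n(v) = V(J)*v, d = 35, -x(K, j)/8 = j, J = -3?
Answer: -3330/11 ≈ -302.73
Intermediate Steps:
x(K, j) = -8*j
V(Z) = -24 + Z (V(Z) = Z - 8*3 = Z - 24 = -24 + Z)
n(v) = -27*v (n(v) = (-24 - 3)*v = -27*v)
m = -42/11 (m = 35/(-55) + 70/(-22) = 35*(-1/55) + 70*(-1/22) = -7/11 - 35/11 = -42/11 ≈ -3.8182)
m*150 + n(-10) = -42/11*150 - 27*(-10) = -6300/11 + 270 = -3330/11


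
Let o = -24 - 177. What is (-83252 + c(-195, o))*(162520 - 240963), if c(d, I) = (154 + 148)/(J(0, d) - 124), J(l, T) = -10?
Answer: 437557799505/67 ≈ 6.5307e+9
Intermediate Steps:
o = -201
c(d, I) = -151/67 (c(d, I) = (154 + 148)/(-10 - 124) = 302/(-134) = 302*(-1/134) = -151/67)
(-83252 + c(-195, o))*(162520 - 240963) = (-83252 - 151/67)*(162520 - 240963) = -5578035/67*(-78443) = 437557799505/67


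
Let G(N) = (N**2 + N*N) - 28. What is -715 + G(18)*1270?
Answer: 786685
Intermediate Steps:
G(N) = -28 + 2*N**2 (G(N) = (N**2 + N**2) - 28 = 2*N**2 - 28 = -28 + 2*N**2)
-715 + G(18)*1270 = -715 + (-28 + 2*18**2)*1270 = -715 + (-28 + 2*324)*1270 = -715 + (-28 + 648)*1270 = -715 + 620*1270 = -715 + 787400 = 786685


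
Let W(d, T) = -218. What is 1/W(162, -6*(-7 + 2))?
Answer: -1/218 ≈ -0.0045872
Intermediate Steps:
1/W(162, -6*(-7 + 2)) = 1/(-218) = -1/218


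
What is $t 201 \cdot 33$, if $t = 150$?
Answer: $994950$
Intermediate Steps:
$t 201 \cdot 33 = 150 \cdot 201 \cdot 33 = 30150 \cdot 33 = 994950$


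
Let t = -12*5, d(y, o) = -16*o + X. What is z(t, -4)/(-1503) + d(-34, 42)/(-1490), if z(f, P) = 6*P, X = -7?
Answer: 352099/746490 ≈ 0.47167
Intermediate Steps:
d(y, o) = -7 - 16*o (d(y, o) = -16*o - 7 = -7 - 16*o)
t = -60
z(t, -4)/(-1503) + d(-34, 42)/(-1490) = (6*(-4))/(-1503) + (-7 - 16*42)/(-1490) = -24*(-1/1503) + (-7 - 672)*(-1/1490) = 8/501 - 679*(-1/1490) = 8/501 + 679/1490 = 352099/746490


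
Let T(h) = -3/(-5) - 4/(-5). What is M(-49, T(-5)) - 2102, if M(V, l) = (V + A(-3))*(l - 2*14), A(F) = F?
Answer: -3594/5 ≈ -718.80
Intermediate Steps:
T(h) = 7/5 (T(h) = -3*(-1/5) - 4*(-1/5) = 3/5 + 4/5 = 7/5)
M(V, l) = (-28 + l)*(-3 + V) (M(V, l) = (V - 3)*(l - 2*14) = (-3 + V)*(l - 28) = (-3 + V)*(-28 + l) = (-28 + l)*(-3 + V))
M(-49, T(-5)) - 2102 = (84 - 28*(-49) - 3*7/5 - 49*7/5) - 2102 = (84 + 1372 - 21/5 - 343/5) - 2102 = 6916/5 - 2102 = -3594/5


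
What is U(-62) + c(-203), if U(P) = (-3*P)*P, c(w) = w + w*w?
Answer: 29474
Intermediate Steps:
c(w) = w + w**2
U(P) = -3*P**2
U(-62) + c(-203) = -3*(-62)**2 - 203*(1 - 203) = -3*3844 - 203*(-202) = -11532 + 41006 = 29474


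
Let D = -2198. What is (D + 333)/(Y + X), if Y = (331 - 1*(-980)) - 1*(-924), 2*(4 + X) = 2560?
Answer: -1865/3511 ≈ -0.53119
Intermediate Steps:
X = 1276 (X = -4 + (½)*2560 = -4 + 1280 = 1276)
Y = 2235 (Y = (331 + 980) + 924 = 1311 + 924 = 2235)
(D + 333)/(Y + X) = (-2198 + 333)/(2235 + 1276) = -1865/3511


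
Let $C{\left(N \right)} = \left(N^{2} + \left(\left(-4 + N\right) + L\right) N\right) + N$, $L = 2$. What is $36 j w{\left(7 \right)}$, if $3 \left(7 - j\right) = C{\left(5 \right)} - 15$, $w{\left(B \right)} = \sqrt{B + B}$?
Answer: $- 108 \sqrt{14} \approx -404.1$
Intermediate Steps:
$w{\left(B \right)} = \sqrt{2} \sqrt{B}$ ($w{\left(B \right)} = \sqrt{2 B} = \sqrt{2} \sqrt{B}$)
$C{\left(N \right)} = N + N^{2} + N \left(-2 + N\right)$ ($C{\left(N \right)} = \left(N^{2} + \left(\left(-4 + N\right) + 2\right) N\right) + N = \left(N^{2} + \left(-2 + N\right) N\right) + N = \left(N^{2} + N \left(-2 + N\right)\right) + N = N + N^{2} + N \left(-2 + N\right)$)
$j = -3$ ($j = 7 - \frac{5 \left(-1 + 2 \cdot 5\right) - 15}{3} = 7 - \frac{5 \left(-1 + 10\right) - 15}{3} = 7 - \frac{5 \cdot 9 - 15}{3} = 7 - \frac{45 - 15}{3} = 7 - 10 = -3$)
$36 j w{\left(7 \right)} = 36 \left(-3\right) \sqrt{2} \sqrt{7} = - 108 \sqrt{14}$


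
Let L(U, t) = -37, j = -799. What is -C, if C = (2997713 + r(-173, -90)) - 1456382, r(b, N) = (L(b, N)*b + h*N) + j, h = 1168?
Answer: -1441813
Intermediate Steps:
r(b, N) = -799 - 37*b + 1168*N (r(b, N) = (-37*b + 1168*N) - 799 = -799 - 37*b + 1168*N)
C = 1441813 (C = (2997713 + (-799 - 37*(-173) + 1168*(-90))) - 1456382 = (2997713 + (-799 + 6401 - 105120)) - 1456382 = (2997713 - 99518) - 1456382 = 2898195 - 1456382 = 1441813)
-C = -1*1441813 = -1441813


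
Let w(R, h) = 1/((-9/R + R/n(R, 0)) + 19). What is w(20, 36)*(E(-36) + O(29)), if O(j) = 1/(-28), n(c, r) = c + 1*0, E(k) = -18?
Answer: -2525/2737 ≈ -0.92254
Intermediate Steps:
n(c, r) = c (n(c, r) = c + 0 = c)
w(R, h) = 1/(20 - 9/R) (w(R, h) = 1/((-9/R + R/R) + 19) = 1/((-9/R + 1) + 19) = 1/((1 - 9/R) + 19) = 1/(20 - 9/R))
O(j) = -1/28
w(20, 36)*(E(-36) + O(29)) = (20/(-9 + 20*20))*(-18 - 1/28) = (20/(-9 + 400))*(-505/28) = (20/391)*(-505/28) = -2525/2737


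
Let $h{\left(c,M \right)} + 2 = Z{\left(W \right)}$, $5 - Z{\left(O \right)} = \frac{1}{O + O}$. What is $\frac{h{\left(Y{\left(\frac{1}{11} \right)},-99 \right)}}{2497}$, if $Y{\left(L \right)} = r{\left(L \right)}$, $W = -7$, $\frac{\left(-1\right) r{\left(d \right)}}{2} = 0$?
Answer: $\frac{43}{34958} \approx 0.00123$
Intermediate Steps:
$r{\left(d \right)} = 0$ ($r{\left(d \right)} = \left(-2\right) 0 = 0$)
$Y{\left(L \right)} = 0$
$Z{\left(O \right)} = 5 - \frac{1}{2 O}$ ($Z{\left(O \right)} = 5 - \frac{1}{O + O} = 5 - \frac{1}{2 O}$)
$h{\left(c,M \right)} = \frac{43}{14}$ ($h{\left(c,M \right)} = -2 + \left(5 - \frac{1}{2 \left(-7\right)}\right) = -2 + \left(5 - - \frac{1}{14}\right) = -2 + \left(5 + \frac{1}{14}\right) = -2 + \frac{71}{14} = \frac{43}{14}$)
$\frac{h{\left(Y{\left(\frac{1}{11} \right)},-99 \right)}}{2497} = \frac{43}{14 \cdot 2497} = \frac{43}{14} \cdot \frac{1}{2497} = \frac{43}{34958}$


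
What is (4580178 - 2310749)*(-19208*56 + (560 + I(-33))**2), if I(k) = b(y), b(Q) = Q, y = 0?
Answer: -1729413830592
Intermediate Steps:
I(k) = 0
(4580178 - 2310749)*(-19208*56 + (560 + I(-33))**2) = (4580178 - 2310749)*(-19208*56 + (560 + 0)**2) = 2269429*(-1075648 + 560**2) = 2269429*(-1075648 + 313600) = 2269429*(-762048) = -1729413830592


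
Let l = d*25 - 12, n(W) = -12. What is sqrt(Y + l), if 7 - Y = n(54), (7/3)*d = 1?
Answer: 2*sqrt(217)/7 ≈ 4.2088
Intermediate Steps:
d = 3/7 (d = (3/7)*1 = 3/7 ≈ 0.42857)
Y = 19 (Y = 7 - 1*(-12) = 7 + 12 = 19)
l = -9/7 (l = (3/7)*25 - 12 = 75/7 - 12 = -9/7 ≈ -1.2857)
sqrt(Y + l) = sqrt(19 - 9/7) = sqrt(124/7) = 2*sqrt(217)/7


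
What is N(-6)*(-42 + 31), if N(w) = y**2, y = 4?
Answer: -176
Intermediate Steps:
N(w) = 16 (N(w) = 4**2 = 16)
N(-6)*(-42 + 31) = 16*(-42 + 31) = 16*(-11) = -176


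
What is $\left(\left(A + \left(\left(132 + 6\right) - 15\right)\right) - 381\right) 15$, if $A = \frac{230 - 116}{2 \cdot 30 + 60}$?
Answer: $- \frac{15423}{4} \approx -3855.8$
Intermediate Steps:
$A = \frac{19}{20}$ ($A = \frac{114}{60 + 60} = \frac{114}{120} = 114 \cdot \frac{1}{120} = \frac{19}{20} \approx 0.95$)
$\left(\left(A + \left(\left(132 + 6\right) - 15\right)\right) - 381\right) 15 = \left(\left(\frac{19}{20} + \left(\left(132 + 6\right) - 15\right)\right) - 381\right) 15 = \left(\left(\frac{19}{20} + \left(138 - 15\right)\right) - 381\right) 15 = \left(\left(\frac{19}{20} + 123\right) - 381\right) 15 = \left(\frac{2479}{20} - 381\right) 15 = \left(- \frac{5141}{20}\right) 15 = - \frac{15423}{4}$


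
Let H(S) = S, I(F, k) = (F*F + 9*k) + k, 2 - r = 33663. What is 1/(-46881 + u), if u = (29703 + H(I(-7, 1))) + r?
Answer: -1/50780 ≈ -1.9693e-5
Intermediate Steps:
r = -33661 (r = 2 - 1*33663 = 2 - 33663 = -33661)
I(F, k) = F² + 10*k (I(F, k) = (F² + 9*k) + k = F² + 10*k)
u = -3899 (u = (29703 + ((-7)² + 10*1)) - 33661 = (29703 + (49 + 10)) - 33661 = (29703 + 59) - 33661 = 29762 - 33661 = -3899)
1/(-46881 + u) = 1/(-46881 - 3899) = 1/(-50780) = -1/50780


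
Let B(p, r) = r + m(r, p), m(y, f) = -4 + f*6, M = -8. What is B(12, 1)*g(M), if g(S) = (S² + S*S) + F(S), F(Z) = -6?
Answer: 8418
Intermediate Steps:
g(S) = -6 + 2*S² (g(S) = (S² + S*S) - 6 = (S² + S²) - 6 = 2*S² - 6 = -6 + 2*S²)
m(y, f) = -4 + 6*f
B(p, r) = -4 + r + 6*p (B(p, r) = r + (-4 + 6*p) = -4 + r + 6*p)
B(12, 1)*g(M) = (-4 + 1 + 6*12)*(-6 + 2*(-8)²) = (-4 + 1 + 72)*(-6 + 2*64) = 69*(-6 + 128) = 69*122 = 8418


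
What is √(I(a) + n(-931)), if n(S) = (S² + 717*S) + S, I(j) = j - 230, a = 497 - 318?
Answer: 6*√5507 ≈ 445.25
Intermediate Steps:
a = 179
I(j) = -230 + j
n(S) = S² + 718*S
√(I(a) + n(-931)) = √((-230 + 179) - 931*(718 - 931)) = √(-51 - 931*(-213)) = √(-51 + 198303) = √198252 = 6*√5507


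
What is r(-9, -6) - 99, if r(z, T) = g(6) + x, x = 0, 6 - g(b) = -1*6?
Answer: -87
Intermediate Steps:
g(b) = 12 (g(b) = 6 - (-1)*6 = 6 - 1*(-6) = 6 + 6 = 12)
r(z, T) = 12 (r(z, T) = 12 + 0 = 12)
r(-9, -6) - 99 = 12 - 99 = -87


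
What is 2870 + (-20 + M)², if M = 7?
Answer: 3039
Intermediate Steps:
2870 + (-20 + M)² = 2870 + (-20 + 7)² = 2870 + (-13)² = 2870 + 169 = 3039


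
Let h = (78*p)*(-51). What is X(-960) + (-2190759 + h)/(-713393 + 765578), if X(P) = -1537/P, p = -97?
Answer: -110165929/3339840 ≈ -32.985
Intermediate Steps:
h = 385866 (h = (78*(-97))*(-51) = -7566*(-51) = 385866)
X(-960) + (-2190759 + h)/(-713393 + 765578) = -1537/(-960) + (-2190759 + 385866)/(-713393 + 765578) = -1537*(-1/960) - 1804893/52185 = 1537/960 - 1804893*1/52185 = 1537/960 - 601631/17395 = -110165929/3339840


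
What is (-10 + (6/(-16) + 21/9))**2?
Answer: 37249/576 ≈ 64.668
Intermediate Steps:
(-10 + (6/(-16) + 21/9))**2 = (-10 + (6*(-1/16) + 21*(1/9)))**2 = (-10 + (-3/8 + 7/3))**2 = (-10 + 47/24)**2 = (-193/24)**2 = 37249/576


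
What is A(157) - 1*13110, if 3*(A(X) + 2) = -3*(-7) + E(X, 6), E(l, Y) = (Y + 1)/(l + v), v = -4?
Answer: -6015188/459 ≈ -13105.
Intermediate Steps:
E(l, Y) = (1 + Y)/(-4 + l) (E(l, Y) = (Y + 1)/(l - 4) = (1 + Y)/(-4 + l))
A(X) = 5 + 7/(3*(-4 + X)) (A(X) = -2 + (-3*(-7) + (1 + 6)/(-4 + X))/3 = -2 + (21 + 7/(-4 + X))/3 = -2 + (7 + 7/(3*(-4 + X))) = 5 + 7/(3*(-4 + X)))
A(157) - 1*13110 = (-53 + 15*157)/(3*(-4 + 157)) - 1*13110 = (⅓)*(-53 + 2355)/153 - 13110 = (⅓)*(1/153)*2302 - 13110 = 2302/459 - 13110 = -6015188/459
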